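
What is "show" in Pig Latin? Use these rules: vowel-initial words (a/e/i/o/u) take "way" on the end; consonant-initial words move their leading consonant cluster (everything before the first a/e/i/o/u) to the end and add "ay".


Word: "show"
Starts with consonant(s) → move to end, add 'ay'
Consonant cluster: "sh"
Pig Latin = "owshay"


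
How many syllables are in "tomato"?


Word: "tomato"
Syllable breakdown: to | ma | to
Counting: 3 parts
= 3 syllables


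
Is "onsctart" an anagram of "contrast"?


Word 1: "contrast" → sorted: acnorstt
Word 2: "onsctart" → sorted: acnorstt
Same letters? acnorstt == acnorstt
Anagram = Yes


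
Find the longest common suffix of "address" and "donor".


Word 1: "address"
Word 2: "donor"
Comparing from end:
  Pos -1: 's' != 'r' (stop)
LCS = "" (length 0)


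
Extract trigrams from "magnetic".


Word: "magnetic" (length 8)
Number of trigrams = 8 - 3 + 1 = 6
  Position 0: "mag"
  Position 1: "agn"
  Position 2: "gne"
  Position 3: "net"
  Position 4: "eti"
  Position 5: "tic"
Trigrams = "mag", "agn", "gne", "net", "eti", "tic"


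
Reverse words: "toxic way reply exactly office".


Original: "toxic way reply exactly office"
Words (1..n): toxic | way | reply | exactly | office
Reversed (n..1): office | exactly | reply | way | toxic
Result = "office exactly reply way toxic"


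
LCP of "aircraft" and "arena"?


Word 1: "aircraft"
Word 2: "arena"
Comparing from start:
  Pos 0: 'a' == 'a'
  Pos 1: 'i' != 'r' (stop)
LCP = "a" (length 1)


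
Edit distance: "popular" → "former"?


Word 1: "popular" (length 7)
Word 2: "former" (length 6)
One optimal edit sequence (insert/delete/substitute each cost 1):
  1. substitute 'p' -> 'f'  (+1)
  2. keep 'o'
  3. delete 'p'  (+1)
  4. substitute 'u' -> 'r'  (+1)
  5. substitute 'l' -> 'm'  (+1)
  6. substitute 'a' -> 'e'  (+1)
  7. keep 'r'
Total edit operations: 5
Edit distance = 5


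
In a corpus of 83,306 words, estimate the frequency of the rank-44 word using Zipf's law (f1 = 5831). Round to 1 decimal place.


Zipf's law: f(r) = f(1) / r
f(1) = 5831
f(44) = 5831 / 44
= 132.5 occurrences


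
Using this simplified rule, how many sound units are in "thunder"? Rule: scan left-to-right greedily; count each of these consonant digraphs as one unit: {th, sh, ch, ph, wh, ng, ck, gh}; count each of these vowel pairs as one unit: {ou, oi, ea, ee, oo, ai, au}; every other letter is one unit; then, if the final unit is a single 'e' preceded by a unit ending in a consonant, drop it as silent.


Word: "thunder" (7 letters)
Left-to-right scan:
  1. 'th' (digraph)
  2. 'u' (letter)
  3. 'n' (letter)
  4. 'd' (letter)
  5. 'e' (letter)
  6. 'r' (letter)
Units from scan: 6
Sound units = 6 units


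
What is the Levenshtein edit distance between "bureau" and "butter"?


Word 1: "bureau" (length 6)
Word 2: "butter" (length 6)
One optimal edit sequence (insert/delete/substitute each cost 1):
  1. keep 'b'
  2. keep 'u'
  3. substitute 'r' -> 't'  (+1)
  4. substitute 'e' -> 't'  (+1)
  5. substitute 'a' -> 'e'  (+1)
  6. substitute 'u' -> 'r'  (+1)
Total edit operations: 4
Edit distance = 4


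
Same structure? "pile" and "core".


Pattern of "pile": [0, 1, 2, 3]
Pattern of "core": [0, 1, 2, 3]
Patterns match
Same pattern = Yes


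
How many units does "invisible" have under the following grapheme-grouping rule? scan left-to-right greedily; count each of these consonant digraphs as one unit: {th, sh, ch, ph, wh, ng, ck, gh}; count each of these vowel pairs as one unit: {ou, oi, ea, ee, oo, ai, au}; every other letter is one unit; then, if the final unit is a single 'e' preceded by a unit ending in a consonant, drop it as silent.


Word: "invisible" (9 letters)
Left-to-right scan:
  1. 'i' (letter)
  2. 'n' (letter)
  3. 'v' (letter)
  4. 'i' (letter)
  5. 's' (letter)
  6. 'i' (letter)
  7. 'b' (letter)
  8. 'l' (letter)
  9. 'e' (letter)
Units from scan: 9
Final unit is 'e' after a consonant -> drop as silent (-1)
Sound units = 8 units


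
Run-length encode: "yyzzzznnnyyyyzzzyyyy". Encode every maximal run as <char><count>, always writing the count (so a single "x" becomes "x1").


String: "yyzzzznnnyyyyzzzyyyy"
Scanning for consecutive runs:
  'y' x 2
  'z' x 4
  'n' x 3
  'y' x 4
  'z' x 3
  'y' x 4
RLE = "y2z4n3y4z3y4"


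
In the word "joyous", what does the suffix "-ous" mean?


Suffix: -ous
Example: joyous = joy + -ous
Meaning = having quality of


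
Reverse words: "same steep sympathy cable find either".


Original: "same steep sympathy cable find either"
Words (1..n): same | steep | sympathy | cable | find | either
Reversed (n..1): either | find | cable | sympathy | steep | same
Result = "either find cable sympathy steep same"


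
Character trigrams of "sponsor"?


Word: "sponsor" (length 7)
Number of trigrams = 7 - 3 + 1 = 5
  Position 0: "spo"
  Position 1: "pon"
  Position 2: "ons"
  Position 3: "nso"
  Position 4: "sor"
Trigrams = "spo", "pon", "ons", "nso", "sor"


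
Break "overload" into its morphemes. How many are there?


Word: "overload"
Morphemes: over- + load
Each morpheme carries meaning
= 2 morphemes


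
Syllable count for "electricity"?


Word: "electricity"
Syllable breakdown: e · lec · tric · i · ty
Counting: 5 parts
= 5 syllables


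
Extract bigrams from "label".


Word: "label" (length 5)
Number of bigrams = 5 - 2 + 1 = 4
  Position 0: "la"
  Position 1: "ab"
  Position 2: "be"
  Position 3: "el"
Bigrams = "la", "ab", "be", "el"


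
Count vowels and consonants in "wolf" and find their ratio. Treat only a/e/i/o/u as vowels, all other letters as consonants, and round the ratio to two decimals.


Word: "wolf"
Vowels (a,e,i,o,u): 1
Consonants: 3
Ratio = 1/3
= 0.33


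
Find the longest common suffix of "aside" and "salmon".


Word 1: "aside"
Word 2: "salmon"
Comparing from end:
  Pos -1: 'e' != 'n' (stop)
LCS = "" (length 0)


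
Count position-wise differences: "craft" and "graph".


Comparing character by character (same length = 5):
  Pos 0: 'c' vs 'g' !=
  Pos 1: 'r' vs 'r' =
  Pos 2: 'a' vs 'a' =
  Pos 3: 'f' vs 'p' !=
  Pos 4: 't' vs 'h' !=
Hamming distance = 3


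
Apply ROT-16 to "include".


Word: "include"
Shift: 16
Each letter → (letter + shift) mod 26:
  'i' (8) + 16 = 24 → 'y'
  'n' (13) + 16 = 3 → 'd'
  'c' (2) + 16 = 18 → 's'
  'l' (11) + 16 = 1 → 'b'
  'u' (20) + 16 = 10 → 'k'
  'd' (3) + 16 = 19 → 't'
  'e' (4) + 16 = 20 → 'u'
Result = "ydsbktu"


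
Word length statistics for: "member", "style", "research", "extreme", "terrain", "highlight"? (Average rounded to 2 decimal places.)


Lengths: "member"=6, "style"=5, "research"=8, "extreme"=7, "terrain"=7, "highlight"=9
Sum = 42, Count = 6
Average = 42/6 = 7.00
= avg=7.00, min=5, max=9


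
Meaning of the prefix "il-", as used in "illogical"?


Prefix: il-
Example: illogical (il- + logical)
Meaning = not


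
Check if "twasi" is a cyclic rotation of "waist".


Word: "waist", Candidate: "twasi"
Method: check if candidate is substring of word+word
"waistwaist" contains "twasi"? No
Is rotation = No


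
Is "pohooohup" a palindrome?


Word: "pohooohup"
Reversed: "puhooohop"
Forward == Backward? pohooohup != puhooohop
Palindrome = No


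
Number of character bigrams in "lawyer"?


Word: "lawyer" (length 6)
Number of 2-grams = length - 2 + 1 = 6 - 2 + 1
= 5


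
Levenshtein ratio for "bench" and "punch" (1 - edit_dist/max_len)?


Word 1: "bench" (length 5)
Word 2: "punch" (length 5)
One optimal edit sequence:
  1. substitute 'b' -> 'p'  (+1)
  2. substitute 'e' -> 'u'  (+1)
  3. keep 'n'
  4. keep 'c'
  5. keep 'h'
Edit distance = 2
Max length = max(5, 5) = 5
Similarity = 1 - 2/5
= 0.6000


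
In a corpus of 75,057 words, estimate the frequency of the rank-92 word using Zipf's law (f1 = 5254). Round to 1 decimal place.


Zipf's law: f(r) = f(1) / r
f(1) = 5254
f(92) = 5254 / 92
= 57.1 occurrences


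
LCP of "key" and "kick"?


Word 1: "key"
Word 2: "kick"
Comparing from start:
  Pos 0: 'k' == 'k'
  Pos 1: 'e' != 'i' (stop)
LCP = "k" (length 1)


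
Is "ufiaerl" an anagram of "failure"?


Word 1: "failure" → sorted: aefilru
Word 2: "ufiaerl" → sorted: aefilru
Same letters? aefilru == aefilru
Anagram = Yes


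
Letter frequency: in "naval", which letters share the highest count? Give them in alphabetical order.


Word: "naval"
Letter counts:
  'a': 2
  'l': 1
  'n': 1
  'v': 1
Maximum count = 2
Most frequent = 'a' (2 times each)


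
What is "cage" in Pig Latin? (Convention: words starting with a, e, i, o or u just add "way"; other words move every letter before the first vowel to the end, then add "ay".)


Word: "cage"
Starts with consonant(s) → move to end, add 'ay'
Consonant cluster: "c"
Pig Latin = "agecay"


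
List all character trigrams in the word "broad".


Word: "broad" (length 5)
Number of trigrams = 5 - 3 + 1 = 3
  Position 0: "bro"
  Position 1: "roa"
  Position 2: "oad"
Trigrams = "bro", "roa", "oad"


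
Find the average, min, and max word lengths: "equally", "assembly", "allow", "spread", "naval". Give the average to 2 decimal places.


Lengths: "equally"=7, "assembly"=8, "allow"=5, "spread"=6, "naval"=5
Sum = 31, Count = 5
Average = 31/5 = 6.20
= avg=6.20, min=5, max=8


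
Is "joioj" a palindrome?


Word: "joioj"
Reversed: "joioj"
Forward == Backward? joioj == joioj
Palindrome = Yes


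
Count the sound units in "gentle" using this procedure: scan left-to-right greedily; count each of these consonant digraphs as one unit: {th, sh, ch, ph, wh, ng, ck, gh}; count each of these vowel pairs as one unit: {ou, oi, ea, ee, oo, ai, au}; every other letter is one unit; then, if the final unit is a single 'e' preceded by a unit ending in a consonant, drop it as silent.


Word: "gentle" (6 letters)
Left-to-right scan:
  1. 'g' (letter)
  2. 'e' (letter)
  3. 'n' (letter)
  4. 't' (letter)
  5. 'l' (letter)
  6. 'e' (letter)
Units from scan: 6
Final unit is 'e' after a consonant -> drop as silent (-1)
Sound units = 5 units


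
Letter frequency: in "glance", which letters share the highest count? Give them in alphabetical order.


Word: "glance"
Letter counts:
  'a': 1
  'c': 1
  'e': 1
  'g': 1
  'l': 1
  'n': 1
Maximum count = 1
Most frequent = 'a', 'c', 'e', 'g', 'l', 'n' (1 time each)


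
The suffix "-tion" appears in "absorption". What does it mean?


Suffix: -tion
Example: absorption (absorb + -tion, with a spelling change)
Meaning = act or process


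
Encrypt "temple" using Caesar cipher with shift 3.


Word: "temple"
Shift: 3
Each letter → (letter + shift) mod 26:
  't' (19) + 3 = 22 → 'w'
  'e' (4) + 3 = 7 → 'h'
  'm' (12) + 3 = 15 → 'p'
  'p' (15) + 3 = 18 → 's'
  'l' (11) + 3 = 14 → 'o'
  'e' (4) + 3 = 7 → 'h'
Result = "whpsoh"


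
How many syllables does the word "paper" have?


Word: "paper"
Syllable breakdown: pa-per
Counting: 2 parts
= 2 syllables


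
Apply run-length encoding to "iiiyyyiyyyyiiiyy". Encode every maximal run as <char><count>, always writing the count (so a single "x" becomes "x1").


String: "iiiyyyiyyyyiiiyy"
Scanning for consecutive runs:
  'i' x 3
  'y' x 3
  'i' x 1
  'y' x 4
  'i' x 3
  'y' x 2
RLE = "i3y3i1y4i3y2"


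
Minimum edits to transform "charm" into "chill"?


Word 1: "charm" (length 5)
Word 2: "chill" (length 5)
One optimal edit sequence (insert/delete/substitute each cost 1):
  1. keep 'c'
  2. keep 'h'
  3. substitute 'a' -> 'i'  (+1)
  4. substitute 'r' -> 'l'  (+1)
  5. substitute 'm' -> 'l'  (+1)
Total edit operations: 3
Edit distance = 3


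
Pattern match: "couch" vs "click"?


Pattern of "couch": [0, 1, 2, 0, 3]
Pattern of "click": [0, 1, 2, 0, 3]
Patterns match
Same pattern = Yes


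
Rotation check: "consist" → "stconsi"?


Word: "consist", Candidate: "stconsi"
Method: check if candidate is substring of word+word
"consistconsist" contains "stconsi"? Yes
Is rotation = Yes


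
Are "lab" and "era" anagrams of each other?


Word 1: "lab" → sorted: abl
Word 2: "era" → sorted: aer
Same letters? abl != aer
Anagram = No


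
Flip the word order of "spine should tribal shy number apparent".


Original: "spine should tribal shy number apparent"
Words (1..n): spine | should | tribal | shy | number | apparent
Reversed (n..1): apparent | number | shy | tribal | should | spine
Result = "apparent number shy tribal should spine"


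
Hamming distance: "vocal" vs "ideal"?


Comparing character by character (same length = 5):
  Pos 0: 'v' vs 'i' !=
  Pos 1: 'o' vs 'd' !=
  Pos 2: 'c' vs 'e' !=
  Pos 3: 'a' vs 'a' =
  Pos 4: 'l' vs 'l' =
Hamming distance = 3


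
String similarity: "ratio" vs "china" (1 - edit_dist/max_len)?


Word 1: "ratio" (length 5)
Word 2: "china" (length 5)
One optimal edit sequence:
  1. substitute 'r' -> 'c'  (+1)
  2. substitute 'a' -> 'h'  (+1)
  3. substitute 't' -> 'i'  (+1)
  4. substitute 'i' -> 'n'  (+1)
  5. substitute 'o' -> 'a'  (+1)
Edit distance = 5
Max length = max(5, 5) = 5
Similarity = 1 - 5/5
= 0.0000


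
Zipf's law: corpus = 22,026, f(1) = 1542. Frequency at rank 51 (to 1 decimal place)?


Zipf's law: f(r) = f(1) / r
f(1) = 1542
f(51) = 1542 / 51
= 30.2 occurrences


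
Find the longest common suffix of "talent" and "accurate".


Word 1: "talent"
Word 2: "accurate"
Comparing from end:
  Pos -1: 't' != 'e' (stop)
LCS = "" (length 0)


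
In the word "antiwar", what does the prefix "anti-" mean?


Prefix: anti-
Example: antiwar = anti- + war
Meaning = against


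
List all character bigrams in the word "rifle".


Word: "rifle" (length 5)
Number of bigrams = 5 - 2 + 1 = 4
  Position 0: "ri"
  Position 1: "if"
  Position 2: "fl"
  Position 3: "le"
Bigrams = "ri", "if", "fl", "le"


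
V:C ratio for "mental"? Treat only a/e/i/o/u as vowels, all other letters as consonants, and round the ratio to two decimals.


Word: "mental"
Vowels (a,e,i,o,u): 2
Consonants: 4
Ratio = 2/4
= 0.50


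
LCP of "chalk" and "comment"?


Word 1: "chalk"
Word 2: "comment"
Comparing from start:
  Pos 0: 'c' == 'c'
  Pos 1: 'h' != 'o' (stop)
LCP = "c" (length 1)


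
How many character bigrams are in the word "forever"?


Word: "forever" (length 7)
Number of 2-grams = length - 2 + 1 = 7 - 2 + 1
= 6


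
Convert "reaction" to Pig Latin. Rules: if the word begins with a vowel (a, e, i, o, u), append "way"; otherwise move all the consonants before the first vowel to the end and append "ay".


Word: "reaction"
Starts with consonant(s) → move to end, add 'ay'
Consonant cluster: "r"
Pig Latin = "eactionray"


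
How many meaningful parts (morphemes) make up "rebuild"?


Word: "rebuild"
Morphemes: re- / build
Each morpheme carries meaning
= 2 morphemes


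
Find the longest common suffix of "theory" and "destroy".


Word 1: "theory"
Word 2: "destroy"
Comparing from end:
  Pos -1: 'y' == 'y'
  Pos -2: 'r' != 'o' (stop)
LCS = "y" (length 1)


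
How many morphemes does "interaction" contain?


Word: "interaction"
Morphemes: inter- + act + -ion
Each morpheme carries meaning
= 3 morphemes


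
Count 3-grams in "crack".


Word: "crack" (length 5)
Number of 3-grams = length - 3 + 1 = 5 - 3 + 1
= 3


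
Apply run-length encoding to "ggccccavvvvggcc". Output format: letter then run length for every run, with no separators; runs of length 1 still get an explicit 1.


String: "ggccccavvvvggcc"
Scanning for consecutive runs:
  'g' x 2
  'c' x 4
  'a' x 1
  'v' x 4
  'g' x 2
  'c' x 2
RLE = "g2c4a1v4g2c2"


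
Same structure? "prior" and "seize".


Pattern of "prior": [0, 1, 2, 3, 1]
Pattern of "seize": [0, 1, 2, 3, 1]
Patterns match
Same pattern = Yes


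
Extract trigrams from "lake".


Word: "lake" (length 4)
Number of trigrams = 4 - 3 + 1 = 2
  Position 0: "lak"
  Position 1: "ake"
Trigrams = "lak", "ake"


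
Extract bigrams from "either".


Word: "either" (length 6)
Number of bigrams = 6 - 2 + 1 = 5
  Position 0: "ei"
  Position 1: "it"
  Position 2: "th"
  Position 3: "he"
  Position 4: "er"
Bigrams = "ei", "it", "th", "he", "er"


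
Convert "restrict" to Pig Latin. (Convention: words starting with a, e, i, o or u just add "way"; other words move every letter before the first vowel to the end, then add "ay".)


Word: "restrict"
Starts with consonant(s) → move to end, add 'ay'
Consonant cluster: "r"
Pig Latin = "estrictray"


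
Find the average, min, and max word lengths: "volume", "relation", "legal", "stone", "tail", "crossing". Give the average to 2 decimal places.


Lengths: "volume"=6, "relation"=8, "legal"=5, "stone"=5, "tail"=4, "crossing"=8
Sum = 36, Count = 6
Average = 36/6 = 6.00
= avg=6.00, min=4, max=8


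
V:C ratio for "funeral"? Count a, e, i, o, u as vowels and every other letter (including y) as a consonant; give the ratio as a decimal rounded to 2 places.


Word: "funeral"
Vowels (a,e,i,o,u): 3
Consonants: 4
Ratio = 3/4
= 0.75


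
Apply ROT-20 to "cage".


Word: "cage"
Shift: 20
Each letter → (letter + shift) mod 26:
  'c' (2) + 20 = 22 → 'w'
  'a' (0) + 20 = 20 → 'u'
  'g' (6) + 20 = 0 → 'a'
  'e' (4) + 20 = 24 → 'y'
Result = "wuay"


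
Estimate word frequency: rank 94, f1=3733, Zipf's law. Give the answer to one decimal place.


Zipf's law: f(r) = f(1) / r
f(1) = 3733
f(94) = 3733 / 94
= 39.7 occurrences


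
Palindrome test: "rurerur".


Word: "rurerur"
Reversed: "rurerur"
Forward == Backward? rurerur == rurerur
Palindrome = Yes


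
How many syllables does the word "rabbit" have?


Word: "rabbit"
Syllable breakdown: rab | bit
Counting: 2 parts
= 2 syllables


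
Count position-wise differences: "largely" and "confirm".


Comparing character by character (same length = 7):
  Pos 0: 'l' vs 'c' !=
  Pos 1: 'a' vs 'o' !=
  Pos 2: 'r' vs 'n' !=
  Pos 3: 'g' vs 'f' !=
  Pos 4: 'e' vs 'i' !=
  Pos 5: 'l' vs 'r' !=
  Pos 6: 'y' vs 'm' !=
Hamming distance = 7


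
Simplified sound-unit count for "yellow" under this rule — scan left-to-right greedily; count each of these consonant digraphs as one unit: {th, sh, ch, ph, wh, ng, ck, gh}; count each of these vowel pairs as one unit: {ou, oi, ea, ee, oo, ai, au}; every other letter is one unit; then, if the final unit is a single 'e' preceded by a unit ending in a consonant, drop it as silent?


Word: "yellow" (6 letters)
Left-to-right scan:
  (1) 'y' (letter)
  (2) 'e' (letter)
  (3) 'l' (letter)
  (4) 'l' (letter)
  (5) 'o' (letter)
  (6) 'w' (letter)
Units from scan: 6
Sound units = 6 units


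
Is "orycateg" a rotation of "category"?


Word: "category", Candidate: "orycateg"
Method: check if candidate is substring of word+word
"categorycategory" contains "orycateg"? Yes
Is rotation = Yes


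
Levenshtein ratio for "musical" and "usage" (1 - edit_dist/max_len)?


Word 1: "musical" (length 7)
Word 2: "usage" (length 5)
One optimal edit sequence:
  1. delete 'm'  (+1)
  2. keep 'u'
  3. keep 's'
  4. delete 'i'  (+1)
  5. substitute 'c' -> 'a'  (+1)
  6. substitute 'a' -> 'g'  (+1)
  7. substitute 'l' -> 'e'  (+1)
Edit distance = 5
Max length = max(7, 5) = 7
Similarity = 1 - 5/7
= 0.2857


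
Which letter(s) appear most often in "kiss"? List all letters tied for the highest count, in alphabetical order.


Word: "kiss"
Letter counts:
  'i': 1
  'k': 1
  's': 2
Maximum count = 2
Most frequent = 's' (2 times each)


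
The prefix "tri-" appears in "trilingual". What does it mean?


Prefix: tri-
As in: trilingual -> tri- + lingual
Meaning = three


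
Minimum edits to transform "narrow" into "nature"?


Word 1: "narrow" (length 6)
Word 2: "nature" (length 6)
One optimal edit sequence (insert/delete/substitute each cost 1):
  1. keep 'n'
  2. keep 'a'
  3. substitute 'r' -> 't'  (+1)
  4. substitute 'r' -> 'u'  (+1)
  5. substitute 'o' -> 'r'  (+1)
  6. substitute 'w' -> 'e'  (+1)
Total edit operations: 4
Edit distance = 4


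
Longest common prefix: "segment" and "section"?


Word 1: "segment"
Word 2: "section"
Comparing from start:
  Pos 0: 's' == 's'
  Pos 1: 'e' == 'e'
  Pos 2: 'g' != 'c' (stop)
LCP = "se" (length 2)


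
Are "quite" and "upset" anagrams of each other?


Word 1: "quite" → sorted: eiqtu
Word 2: "upset" → sorted: epstu
Same letters? eiqtu != epstu
Anagram = No


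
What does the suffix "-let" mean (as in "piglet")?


Suffix: -let
Example: piglet (pig + -let)
Meaning = small


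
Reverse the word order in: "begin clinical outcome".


Original: "begin clinical outcome"
Words (1..n): begin | clinical | outcome
Reversed (n..1): outcome | clinical | begin
Result = "outcome clinical begin"


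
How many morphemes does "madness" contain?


Word: "madness"
Morphemes: mad + -ness
Each morpheme carries meaning
= 2 morphemes


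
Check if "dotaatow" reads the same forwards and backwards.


Word: "dotaatow"
Reversed: "wotaatod"
Forward == Backward? dotaatow != wotaatod
Palindrome = No


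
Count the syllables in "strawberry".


Word: "strawberry"
Syllable breakdown: straw / ber / ry
Counting: 3 parts
= 3 syllables


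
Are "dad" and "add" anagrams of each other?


Word 1: "dad" → sorted: add
Word 2: "add" → sorted: add
Same letters? add == add
Anagram = Yes


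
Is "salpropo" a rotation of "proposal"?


Word: "proposal", Candidate: "salpropo"
Method: check if candidate is substring of word+word
"proposalproposal" contains "salpropo"? Yes
Is rotation = Yes


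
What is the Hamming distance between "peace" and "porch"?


Comparing character by character (same length = 5):
  Pos 0: 'p' vs 'p' =
  Pos 1: 'e' vs 'o' !=
  Pos 2: 'a' vs 'r' !=
  Pos 3: 'c' vs 'c' =
  Pos 4: 'e' vs 'h' !=
Hamming distance = 3


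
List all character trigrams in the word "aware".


Word: "aware" (length 5)
Number of trigrams = 5 - 3 + 1 = 3
  Position 0: "awa"
  Position 1: "war"
  Position 2: "are"
Trigrams = "awa", "war", "are"


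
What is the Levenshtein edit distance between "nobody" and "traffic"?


Word 1: "nobody" (length 6)
Word 2: "traffic" (length 7)
One optimal edit sequence (insert/delete/substitute each cost 1):
  1. insert 't'  (+1)
  2. substitute 'n' -> 'r'  (+1)
  3. substitute 'o' -> 'a'  (+1)
  4. substitute 'b' -> 'f'  (+1)
  5. substitute 'o' -> 'f'  (+1)
  6. substitute 'd' -> 'i'  (+1)
  7. substitute 'y' -> 'c'  (+1)
Total edit operations: 7
Edit distance = 7


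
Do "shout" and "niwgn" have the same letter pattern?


Pattern of "shout": [0, 1, 2, 3, 4]
Pattern of "niwgn": [0, 1, 2, 3, 0]
Patterns do not match
Same pattern = No


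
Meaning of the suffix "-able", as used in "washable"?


Suffix: -able
As in: washable -> wash + -able
Meaning = capable of


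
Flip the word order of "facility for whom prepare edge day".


Original: "facility for whom prepare edge day"
Words (1..n): facility | for | whom | prepare | edge | day
Reversed (n..1): day | edge | prepare | whom | for | facility
Result = "day edge prepare whom for facility"


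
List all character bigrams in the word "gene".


Word: "gene" (length 4)
Number of bigrams = 4 - 2 + 1 = 3
  Position 0: "ge"
  Position 1: "en"
  Position 2: "ne"
Bigrams = "ge", "en", "ne"


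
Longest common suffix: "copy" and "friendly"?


Word 1: "copy"
Word 2: "friendly"
Comparing from end:
  Pos -1: 'y' == 'y'
  Pos -2: 'p' != 'l' (stop)
LCS = "y" (length 1)


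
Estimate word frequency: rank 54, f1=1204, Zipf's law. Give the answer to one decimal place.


Zipf's law: f(r) = f(1) / r
f(1) = 1204
f(54) = 1204 / 54
= 22.3 occurrences


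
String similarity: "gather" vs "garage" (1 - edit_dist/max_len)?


Word 1: "gather" (length 6)
Word 2: "garage" (length 6)
One optimal edit sequence:
  1. keep 'g'
  2. keep 'a'
  3. substitute 't' -> 'r'  (+1)
  4. substitute 'h' -> 'a'  (+1)
  5. substitute 'e' -> 'g'  (+1)
  6. substitute 'r' -> 'e'  (+1)
Edit distance = 4
Max length = max(6, 6) = 6
Similarity = 1 - 4/6
= 0.3333


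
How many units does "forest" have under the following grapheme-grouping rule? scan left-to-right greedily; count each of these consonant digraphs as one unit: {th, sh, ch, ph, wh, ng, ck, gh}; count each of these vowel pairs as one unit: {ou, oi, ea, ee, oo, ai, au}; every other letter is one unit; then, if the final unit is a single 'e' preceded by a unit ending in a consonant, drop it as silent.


Word: "forest" (6 letters)
Left-to-right scan:
  (1) 'f' (letter)
  (2) 'o' (letter)
  (3) 'r' (letter)
  (4) 'e' (letter)
  (5) 's' (letter)
  (6) 't' (letter)
Units from scan: 6
Sound units = 6 units


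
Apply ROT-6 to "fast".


Word: "fast"
Shift: 6
Each letter → (letter + shift) mod 26:
  'f' (5) + 6 = 11 → 'l'
  'a' (0) + 6 = 6 → 'g'
  's' (18) + 6 = 24 → 'y'
  't' (19) + 6 = 25 → 'z'
Result = "lgyz"


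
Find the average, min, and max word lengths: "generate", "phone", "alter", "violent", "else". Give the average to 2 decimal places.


Lengths: "generate"=8, "phone"=5, "alter"=5, "violent"=7, "else"=4
Sum = 29, Count = 5
Average = 29/5 = 5.80
= avg=5.80, min=4, max=8


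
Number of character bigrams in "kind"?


Word: "kind" (length 4)
Number of 2-grams = length - 2 + 1 = 4 - 2 + 1
= 3


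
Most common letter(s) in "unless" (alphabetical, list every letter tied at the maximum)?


Word: "unless"
Letter counts:
  'e': 1
  'l': 1
  'n': 1
  's': 2
  'u': 1
Maximum count = 2
Most frequent = 's' (2 times each)


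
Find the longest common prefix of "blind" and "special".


Word 1: "blind"
Word 2: "special"
Comparing from start:
  Pos 0: 'b' != 's' (stop)
LCP = "" (length 0)


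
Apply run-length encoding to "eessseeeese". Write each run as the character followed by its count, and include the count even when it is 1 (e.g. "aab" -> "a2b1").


String: "eessseeeese"
Scanning for consecutive runs:
  'e' x 2
  's' x 3
  'e' x 4
  's' x 1
  'e' x 1
RLE = "e2s3e4s1e1"


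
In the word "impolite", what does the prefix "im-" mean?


Prefix: im-
Example: impolite = im- + polite
Meaning = not / into


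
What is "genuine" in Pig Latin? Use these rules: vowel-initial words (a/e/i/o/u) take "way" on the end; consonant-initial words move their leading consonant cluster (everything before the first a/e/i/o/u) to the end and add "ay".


Word: "genuine"
Starts with consonant(s) → move to end, add 'ay'
Consonant cluster: "g"
Pig Latin = "enuinegay"


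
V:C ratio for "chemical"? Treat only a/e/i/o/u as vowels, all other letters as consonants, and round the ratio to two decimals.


Word: "chemical"
Vowels (a,e,i,o,u): 3
Consonants: 5
Ratio = 3/5
= 0.60


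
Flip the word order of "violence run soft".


Original: "violence run soft"
Words (1..n): violence | run | soft
Reversed (n..1): soft | run | violence
Result = "soft run violence"


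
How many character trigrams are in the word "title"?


Word: "title" (length 5)
Number of 3-grams = length - 3 + 1 = 5 - 3 + 1
= 3


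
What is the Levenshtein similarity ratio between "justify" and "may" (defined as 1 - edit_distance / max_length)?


Word 1: "justify" (length 7)
Word 2: "may" (length 3)
One optimal edit sequence:
  1. delete 'j'  (+1)
  2. delete 'u'  (+1)
  3. delete 's'  (+1)
  4. delete 't'  (+1)
  5. substitute 'i' -> 'm'  (+1)
  6. substitute 'f' -> 'a'  (+1)
  7. keep 'y'
Edit distance = 6
Max length = max(7, 3) = 7
Similarity = 1 - 6/7
= 0.1429


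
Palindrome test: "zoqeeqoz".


Word: "zoqeeqoz"
Reversed: "zoqeeqoz"
Forward == Backward? zoqeeqoz == zoqeeqoz
Palindrome = Yes


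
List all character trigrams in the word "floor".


Word: "floor" (length 5)
Number of trigrams = 5 - 3 + 1 = 3
  Position 0: "flo"
  Position 1: "loo"
  Position 2: "oor"
Trigrams = "flo", "loo", "oor"


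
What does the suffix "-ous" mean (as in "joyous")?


Suffix: -ous
As in: joyous -> joy + -ous
Meaning = having quality of


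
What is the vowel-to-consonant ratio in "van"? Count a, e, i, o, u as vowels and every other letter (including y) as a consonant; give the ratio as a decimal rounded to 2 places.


Word: "van"
Vowels (a,e,i,o,u): 1
Consonants: 2
Ratio = 1/2
= 0.50


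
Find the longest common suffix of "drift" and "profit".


Word 1: "drift"
Word 2: "profit"
Comparing from end:
  Pos -1: 't' == 't'
  Pos -2: 'f' != 'i' (stop)
LCS = "t" (length 1)


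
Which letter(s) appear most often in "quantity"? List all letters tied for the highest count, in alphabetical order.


Word: "quantity"
Letter counts:
  'a': 1
  'i': 1
  'n': 1
  'q': 1
  't': 2
  'u': 1
  'y': 1
Maximum count = 2
Most frequent = 't' (2 times each)


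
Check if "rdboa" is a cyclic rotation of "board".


Word: "board", Candidate: "rdboa"
Method: check if candidate is substring of word+word
"boardboard" contains "rdboa"? Yes
Is rotation = Yes


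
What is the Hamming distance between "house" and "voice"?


Comparing character by character (same length = 5):
  Pos 0: 'h' vs 'v' !=
  Pos 1: 'o' vs 'o' =
  Pos 2: 'u' vs 'i' !=
  Pos 3: 's' vs 'c' !=
  Pos 4: 'e' vs 'e' =
Hamming distance = 3


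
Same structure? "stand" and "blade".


Pattern of "stand": [0, 1, 2, 3, 4]
Pattern of "blade": [0, 1, 2, 3, 4]
Patterns match
Same pattern = Yes


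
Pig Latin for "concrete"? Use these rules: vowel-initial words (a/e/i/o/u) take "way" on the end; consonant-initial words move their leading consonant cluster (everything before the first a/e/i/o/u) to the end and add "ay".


Word: "concrete"
Starts with consonant(s) → move to end, add 'ay'
Consonant cluster: "c"
Pig Latin = "oncretecay"


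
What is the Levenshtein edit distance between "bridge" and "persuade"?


Word 1: "bridge" (length 6)
Word 2: "persuade" (length 8)
One optimal edit sequence (insert/delete/substitute each cost 1):
  1. insert 'p'  (+1)
  2. substitute 'b' -> 'e'  (+1)
  3. keep 'r'
  4. insert 's'  (+1)
  5. substitute 'i' -> 'u'  (+1)
  6. substitute 'd' -> 'a'  (+1)
  7. substitute 'g' -> 'd'  (+1)
  8. keep 'e'
Total edit operations: 6
Edit distance = 6


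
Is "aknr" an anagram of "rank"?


Word 1: "rank" → sorted: aknr
Word 2: "aknr" → sorted: aknr
Same letters? aknr == aknr
Anagram = Yes


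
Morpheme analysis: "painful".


Word: "painful"
Morphemes: pain / -ful
Each morpheme carries meaning
= 2 morphemes


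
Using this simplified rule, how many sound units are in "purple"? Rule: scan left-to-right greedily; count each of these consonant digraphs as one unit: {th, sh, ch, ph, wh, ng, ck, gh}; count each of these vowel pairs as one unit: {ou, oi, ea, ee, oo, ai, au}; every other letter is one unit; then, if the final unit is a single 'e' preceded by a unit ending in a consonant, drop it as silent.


Word: "purple" (6 letters)
Left-to-right scan:
  1. 'p' (letter)
  2. 'u' (letter)
  3. 'r' (letter)
  4. 'p' (letter)
  5. 'l' (letter)
  6. 'e' (letter)
Units from scan: 6
Final unit is 'e' after a consonant -> drop as silent (-1)
Sound units = 5 units


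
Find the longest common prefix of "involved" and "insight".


Word 1: "involved"
Word 2: "insight"
Comparing from start:
  Pos 0: 'i' == 'i'
  Pos 1: 'n' == 'n'
  Pos 2: 'v' != 's' (stop)
LCP = "in" (length 2)


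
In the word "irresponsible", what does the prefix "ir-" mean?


Prefix: ir-
As in: irresponsible -> ir- + responsible
Meaning = not


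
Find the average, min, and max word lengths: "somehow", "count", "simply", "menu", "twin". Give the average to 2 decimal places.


Lengths: "somehow"=7, "count"=5, "simply"=6, "menu"=4, "twin"=4
Sum = 26, Count = 5
Average = 26/5 = 5.20
= avg=5.20, min=4, max=7


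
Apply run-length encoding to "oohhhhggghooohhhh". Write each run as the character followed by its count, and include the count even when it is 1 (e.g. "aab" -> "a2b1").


String: "oohhhhggghooohhhh"
Scanning for consecutive runs:
  'o' x 2
  'h' x 4
  'g' x 3
  'h' x 1
  'o' x 3
  'h' x 4
RLE = "o2h4g3h1o3h4"


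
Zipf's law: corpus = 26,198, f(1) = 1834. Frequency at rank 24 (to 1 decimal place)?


Zipf's law: f(r) = f(1) / r
f(1) = 1834
f(24) = 1834 / 24
= 76.4 occurrences


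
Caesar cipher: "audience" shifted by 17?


Word: "audience"
Shift: 17
Each letter → (letter + shift) mod 26:
  'a' (0) + 17 = 17 → 'r'
  'u' (20) + 17 = 11 → 'l'
  'd' (3) + 17 = 20 → 'u'
  'i' (8) + 17 = 25 → 'z'
  'e' (4) + 17 = 21 → 'v'
  'n' (13) + 17 = 4 → 'e'
  'c' (2) + 17 = 19 → 't'
  'e' (4) + 17 = 21 → 'v'
Result = "rluzvetv"


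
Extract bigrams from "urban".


Word: "urban" (length 5)
Number of bigrams = 5 - 2 + 1 = 4
  Position 0: "ur"
  Position 1: "rb"
  Position 2: "ba"
  Position 3: "an"
Bigrams = "ur", "rb", "ba", "an"


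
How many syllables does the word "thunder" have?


Word: "thunder"
Syllable breakdown: thun · der
Counting: 2 parts
= 2 syllables


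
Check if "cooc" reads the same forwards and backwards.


Word: "cooc"
Reversed: "cooc"
Forward == Backward? cooc == cooc
Palindrome = Yes


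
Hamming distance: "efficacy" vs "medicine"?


Comparing character by character (same length = 8):
  Pos 0: 'e' vs 'm' !=
  Pos 1: 'f' vs 'e' !=
  Pos 2: 'f' vs 'd' !=
  Pos 3: 'i' vs 'i' =
  Pos 4: 'c' vs 'c' =
  Pos 5: 'a' vs 'i' !=
  Pos 6: 'c' vs 'n' !=
  Pos 7: 'y' vs 'e' !=
Hamming distance = 6


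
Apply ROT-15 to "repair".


Word: "repair"
Shift: 15
Each letter → (letter + shift) mod 26:
  'r' (17) + 15 = 6 → 'g'
  'e' (4) + 15 = 19 → 't'
  'p' (15) + 15 = 4 → 'e'
  'a' (0) + 15 = 15 → 'p'
  'i' (8) + 15 = 23 → 'x'
  'r' (17) + 15 = 6 → 'g'
Result = "gtepxg"


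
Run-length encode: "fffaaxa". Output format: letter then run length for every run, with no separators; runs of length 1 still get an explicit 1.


String: "fffaaxa"
Scanning for consecutive runs:
  'f' x 3
  'a' x 2
  'x' x 1
  'a' x 1
RLE = "f3a2x1a1"


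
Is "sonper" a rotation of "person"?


Word: "person", Candidate: "sonper"
Method: check if candidate is substring of word+word
"personperson" contains "sonper"? Yes
Is rotation = Yes


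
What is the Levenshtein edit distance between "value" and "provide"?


Word 1: "value" (length 5)
Word 2: "provide" (length 7)
One optimal edit sequence (insert/delete/substitute each cost 1):
  1. insert 'p'  (+1)
  2. insert 'r'  (+1)
  3. substitute 'v' -> 'o'  (+1)
  4. substitute 'a' -> 'v'  (+1)
  5. substitute 'l' -> 'i'  (+1)
  6. substitute 'u' -> 'd'  (+1)
  7. keep 'e'
Total edit operations: 6
Edit distance = 6


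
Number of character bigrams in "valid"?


Word: "valid" (length 5)
Number of 2-grams = length - 2 + 1 = 5 - 2 + 1
= 4


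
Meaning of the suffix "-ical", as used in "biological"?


Suffix: -ical
Example: biological (biology + -ical, with a spelling change)
Meaning = relating to


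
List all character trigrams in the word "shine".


Word: "shine" (length 5)
Number of trigrams = 5 - 3 + 1 = 3
  Position 0: "shi"
  Position 1: "hin"
  Position 2: "ine"
Trigrams = "shi", "hin", "ine"


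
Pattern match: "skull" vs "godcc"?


Pattern of "skull": [0, 1, 2, 3, 3]
Pattern of "godcc": [0, 1, 2, 3, 3]
Patterns match
Same pattern = Yes


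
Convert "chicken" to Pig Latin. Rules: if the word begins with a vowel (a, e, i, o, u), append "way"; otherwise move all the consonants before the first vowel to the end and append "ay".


Word: "chicken"
Starts with consonant(s) → move to end, add 'ay'
Consonant cluster: "ch"
Pig Latin = "ickenchay"


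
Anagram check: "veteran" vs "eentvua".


Word 1: "veteran" → sorted: aeenrtv
Word 2: "eentvua" → sorted: aeentuv
Same letters? aeenrtv != aeentuv
Anagram = No


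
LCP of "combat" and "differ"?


Word 1: "combat"
Word 2: "differ"
Comparing from start:
  Pos 0: 'c' != 'd' (stop)
LCP = "" (length 0)


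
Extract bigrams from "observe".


Word: "observe" (length 7)
Number of bigrams = 7 - 2 + 1 = 6
  Position 0: "ob"
  Position 1: "bs"
  Position 2: "se"
  Position 3: "er"
  Position 4: "rv"
  Position 5: "ve"
Bigrams = "ob", "bs", "se", "er", "rv", "ve"


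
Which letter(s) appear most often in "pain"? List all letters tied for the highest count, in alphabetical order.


Word: "pain"
Letter counts:
  'a': 1
  'i': 1
  'n': 1
  'p': 1
Maximum count = 1
Most frequent = 'a', 'i', 'n', 'p' (1 time each)


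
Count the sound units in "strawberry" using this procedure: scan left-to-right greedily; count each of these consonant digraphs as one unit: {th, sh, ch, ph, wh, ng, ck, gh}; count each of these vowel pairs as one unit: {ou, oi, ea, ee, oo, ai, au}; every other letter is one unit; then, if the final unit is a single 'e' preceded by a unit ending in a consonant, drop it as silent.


Word: "strawberry" (10 letters)
Left-to-right scan:
  1. 's' (letter)
  2. 't' (letter)
  3. 'r' (letter)
  4. 'a' (letter)
  5. 'w' (letter)
  6. 'b' (letter)
  7. 'e' (letter)
  8. 'r' (letter)
  9. 'r' (letter)
  10. 'y' (letter)
Units from scan: 10
Sound units = 10 units


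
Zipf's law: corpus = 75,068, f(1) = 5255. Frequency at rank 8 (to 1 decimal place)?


Zipf's law: f(r) = f(1) / r
f(1) = 5255
f(8) = 5255 / 8
= 656.9 occurrences


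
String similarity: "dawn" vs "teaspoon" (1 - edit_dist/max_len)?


Word 1: "dawn" (length 4)
Word 2: "teaspoon" (length 8)
One optimal edit sequence:
  1. insert 't'  (+1)
  2. substitute 'd' -> 'e'  (+1)
  3. keep 'a'
  4. insert 's'  (+1)
  5. insert 'p'  (+1)
  6. insert 'o'  (+1)
  7. substitute 'w' -> 'o'  (+1)
  8. keep 'n'
Edit distance = 6
Max length = max(4, 8) = 8
Similarity = 1 - 6/8
= 0.2500


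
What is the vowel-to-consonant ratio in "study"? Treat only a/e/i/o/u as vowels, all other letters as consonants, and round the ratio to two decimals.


Word: "study"
Vowels (a,e,i,o,u): 1
Consonants: 4
Ratio = 1/4
= 0.25


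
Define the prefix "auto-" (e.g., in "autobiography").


Prefix: auto-
Example: autobiography (auto- + biography)
Meaning = self


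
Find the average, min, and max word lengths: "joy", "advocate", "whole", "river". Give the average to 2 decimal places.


Lengths: "joy"=3, "advocate"=8, "whole"=5, "river"=5
Sum = 21, Count = 4
Average = 21/4 = 5.25
= avg=5.25, min=3, max=8


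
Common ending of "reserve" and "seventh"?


Word 1: "reserve"
Word 2: "seventh"
Comparing from end:
  Pos -1: 'e' != 'h' (stop)
LCS = "" (length 0)


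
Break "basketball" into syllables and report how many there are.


Word: "basketball"
Syllable breakdown: bas | ket | ball
Counting: 3 parts
= 3 syllables


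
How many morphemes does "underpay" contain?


Word: "underpay"
Morphemes: under- / pay
Each morpheme carries meaning
= 2 morphemes


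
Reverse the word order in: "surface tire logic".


Original: "surface tire logic"
Words (1..n): surface | tire | logic
Reversed (n..1): logic | tire | surface
Result = "logic tire surface"


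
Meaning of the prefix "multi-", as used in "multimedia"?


Prefix: multi-
As in: multimedia -> multi- + media
Meaning = many


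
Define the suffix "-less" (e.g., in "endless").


Suffix: -less
As in: endless -> end + -less
Meaning = without


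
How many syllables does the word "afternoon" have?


Word: "afternoon"
Syllable breakdown: af-ter-noon
Counting: 3 parts
= 3 syllables


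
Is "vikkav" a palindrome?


Word: "vikkav"
Reversed: "vakkiv"
Forward == Backward? vikkav != vakkiv
Palindrome = No


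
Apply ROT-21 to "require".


Word: "require"
Shift: 21
Each letter → (letter + shift) mod 26:
  'r' (17) + 21 = 12 → 'm'
  'e' (4) + 21 = 25 → 'z'
  'q' (16) + 21 = 11 → 'l'
  'u' (20) + 21 = 15 → 'p'
  'i' (8) + 21 = 3 → 'd'
  'r' (17) + 21 = 12 → 'm'
  'e' (4) + 21 = 25 → 'z'
Result = "mzlpdmz"


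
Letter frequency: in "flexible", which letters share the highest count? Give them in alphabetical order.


Word: "flexible"
Letter counts:
  'b': 1
  'e': 2
  'f': 1
  'i': 1
  'l': 2
  'x': 1
Maximum count = 2
Most frequent = 'e', 'l' (2 times each)
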